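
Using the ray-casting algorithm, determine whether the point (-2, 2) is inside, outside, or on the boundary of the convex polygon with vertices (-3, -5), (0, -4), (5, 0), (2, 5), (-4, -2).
The point (-2, 2) lies strictly outside the polygon

Cast a horizontal ray to the right from the query point and count how many polygon edges it crosses (each edge strictly once or zero times, handled with the usual half-open convention). 
Parity of crossings → even ⇒ outside.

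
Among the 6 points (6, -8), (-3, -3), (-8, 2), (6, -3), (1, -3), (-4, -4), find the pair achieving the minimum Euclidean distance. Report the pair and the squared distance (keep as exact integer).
Pair = ((-3, -3), (-4, -4)); squared distance = 2

Compute all C(6, 2) = 15 pairwise squared distances (x_i − x_j)² + (y_i − y_j)². The minimum is 2, attained by the pair ((-3, -3), (-4, -4)).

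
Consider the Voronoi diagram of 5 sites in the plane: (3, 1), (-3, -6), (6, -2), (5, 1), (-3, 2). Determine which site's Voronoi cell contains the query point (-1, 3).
Nearest site = (-3, 2)

The Voronoi cell of site s contains exactly those query points closer to s than to any other site. Compute squared distances from q = (-1, 3) to each site:
  (-3 − -1)² + (2 − 3)² = 5
  (3 − -1)² + (1 − 3)² = 20
  (5 − -1)² + (1 − 3)² = 40
  (6 − -1)² + (-2 − 3)² = 74
  (-3 − -1)² + (-6 − 3)² = 85
Minimum is attained by (-3, 2), so q lies in its Voronoi cell.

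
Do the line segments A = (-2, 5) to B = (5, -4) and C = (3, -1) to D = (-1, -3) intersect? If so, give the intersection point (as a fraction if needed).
Yes; intersection at (69/25, -28/25) (t = 17/25 on AB, s = 3/50 on CD)

Parametrize AB as A + t(B − A) = (-2 + 7 t, 5 + -9 t) and CD as C + s(D − C) = (3 + -4 s, -1 + -2 s). Solve the linear system for (t, s). Determinant = 50 ≠ 0, so a unique intersection of the containing lines exists. Solution: t = 17/25, s = 3/50 — both in [0, 1], so the segments cross. Intersection point: (69/25, -28/25).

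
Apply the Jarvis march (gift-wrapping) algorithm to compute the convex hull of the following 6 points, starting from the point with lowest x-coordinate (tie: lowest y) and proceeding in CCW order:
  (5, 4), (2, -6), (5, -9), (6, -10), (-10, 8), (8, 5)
Hull (CCW) = [(-10, 8), (2, -6), (6, -10), (8, 5)]

Jarvis march: at each step, from the current hull vertex p, select the next vertex q as the point such that every other point lies strictly to the left of (or on) the directed line p → q. (Equivalently: for every other point r, the cross product (q − p) × (r − p) ≥ 0.)
Starting point (lowest x, tie lowest y): (-10, 8). Wrap until returning to start. Resulting hull: (-10, 8), (2, -6), (6, -10), (8, 5).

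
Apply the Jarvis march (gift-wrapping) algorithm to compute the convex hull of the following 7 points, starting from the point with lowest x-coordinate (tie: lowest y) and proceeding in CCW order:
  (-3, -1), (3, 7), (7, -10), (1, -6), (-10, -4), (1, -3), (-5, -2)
Hull (CCW) = [(-10, -4), (7, -10), (3, 7)]

Jarvis march: at each step, from the current hull vertex p, select the next vertex q as the point such that every other point lies strictly to the left of (or on) the directed line p → q. (Equivalently: for every other point r, the cross product (q − p) × (r − p) ≥ 0.)
Starting point (lowest x, tie lowest y): (-10, -4). Wrap until returning to start. Resulting hull: (-10, -4), (7, -10), (3, 7).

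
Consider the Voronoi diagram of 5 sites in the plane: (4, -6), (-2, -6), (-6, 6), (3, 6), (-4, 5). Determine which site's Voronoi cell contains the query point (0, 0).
Nearest site = (-2, -6)

The Voronoi cell of site s contains exactly those query points closer to s than to any other site. Compute squared distances from q = (0, 0) to each site:
  (-2 − 0)² + (-6 − 0)² = 40
  (-4 − 0)² + (5 − 0)² = 41
  (3 − 0)² + (6 − 0)² = 45
  (4 − 0)² + (-6 − 0)² = 52
  (-6 − 0)² + (6 − 0)² = 72
Minimum is attained by (-2, -6), so q lies in its Voronoi cell.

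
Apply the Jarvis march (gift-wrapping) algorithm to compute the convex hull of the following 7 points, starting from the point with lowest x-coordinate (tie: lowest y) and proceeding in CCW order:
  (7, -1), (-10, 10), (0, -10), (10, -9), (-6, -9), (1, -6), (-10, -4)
Hull (CCW) = [(-10, -4), (-6, -9), (0, -10), (10, -9), (7, -1), (-10, 10)]

Jarvis march: at each step, from the current hull vertex p, select the next vertex q as the point such that every other point lies strictly to the left of (or on) the directed line p → q. (Equivalently: for every other point r, the cross product (q − p) × (r − p) ≥ 0.)
Starting point (lowest x, tie lowest y): (-10, -4). Wrap until returning to start. Resulting hull: (-10, -4), (-6, -9), (0, -10), (10, -9), (7, -1), (-10, 10).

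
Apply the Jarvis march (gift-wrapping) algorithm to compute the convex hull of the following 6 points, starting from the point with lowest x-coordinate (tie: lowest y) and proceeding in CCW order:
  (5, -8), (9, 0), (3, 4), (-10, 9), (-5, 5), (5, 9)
Hull (CCW) = [(-10, 9), (5, -8), (9, 0), (5, 9)]

Jarvis march: at each step, from the current hull vertex p, select the next vertex q as the point such that every other point lies strictly to the left of (or on) the directed line p → q. (Equivalently: for every other point r, the cross product (q − p) × (r − p) ≥ 0.)
Starting point (lowest x, tie lowest y): (-10, 9). Wrap until returning to start. Resulting hull: (-10, 9), (5, -8), (9, 0), (5, 9).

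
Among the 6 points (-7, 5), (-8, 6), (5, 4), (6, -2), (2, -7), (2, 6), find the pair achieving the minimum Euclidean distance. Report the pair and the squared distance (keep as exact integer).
Pair = ((-7, 5), (-8, 6)); squared distance = 2

Compute all C(6, 2) = 15 pairwise squared distances (x_i − x_j)² + (y_i − y_j)². The minimum is 2, attained by the pair ((-7, 5), (-8, 6)).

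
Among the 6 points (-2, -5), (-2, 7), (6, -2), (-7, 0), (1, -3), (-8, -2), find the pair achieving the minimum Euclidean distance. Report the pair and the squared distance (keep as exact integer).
Pair = ((-7, 0), (-8, -2)); squared distance = 5

Compute all C(6, 2) = 15 pairwise squared distances (x_i − x_j)² + (y_i − y_j)². The minimum is 5, attained by the pair ((-7, 0), (-8, -2)).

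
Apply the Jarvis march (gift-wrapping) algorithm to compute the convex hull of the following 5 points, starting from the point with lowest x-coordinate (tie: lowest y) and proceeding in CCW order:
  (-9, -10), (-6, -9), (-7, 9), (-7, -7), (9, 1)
Hull (CCW) = [(-9, -10), (-6, -9), (9, 1), (-7, 9)]

Jarvis march: at each step, from the current hull vertex p, select the next vertex q as the point such that every other point lies strictly to the left of (or on) the directed line p → q. (Equivalently: for every other point r, the cross product (q − p) × (r − p) ≥ 0.)
Starting point (lowest x, tie lowest y): (-9, -10). Wrap until returning to start. Resulting hull: (-9, -10), (-6, -9), (9, 1), (-7, 9).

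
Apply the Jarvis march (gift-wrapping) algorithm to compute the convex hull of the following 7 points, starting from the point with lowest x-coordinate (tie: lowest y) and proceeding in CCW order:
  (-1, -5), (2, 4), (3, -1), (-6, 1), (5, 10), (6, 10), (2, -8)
Hull (CCW) = [(-6, 1), (-1, -5), (2, -8), (6, 10), (5, 10)]

Jarvis march: at each step, from the current hull vertex p, select the next vertex q as the point such that every other point lies strictly to the left of (or on) the directed line p → q. (Equivalently: for every other point r, the cross product (q − p) × (r − p) ≥ 0.)
Starting point (lowest x, tie lowest y): (-6, 1). Wrap until returning to start. Resulting hull: (-6, 1), (-1, -5), (2, -8), (6, 10), (5, 10).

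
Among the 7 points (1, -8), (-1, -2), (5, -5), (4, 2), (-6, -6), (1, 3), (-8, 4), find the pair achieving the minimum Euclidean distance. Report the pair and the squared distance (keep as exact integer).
Pair = ((4, 2), (1, 3)); squared distance = 10

Compute all C(7, 2) = 21 pairwise squared distances (x_i − x_j)² + (y_i − y_j)². The minimum is 10, attained by the pair ((4, 2), (1, 3)).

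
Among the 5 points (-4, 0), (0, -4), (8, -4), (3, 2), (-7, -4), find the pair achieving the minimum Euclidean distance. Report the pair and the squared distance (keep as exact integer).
Pair = ((-4, 0), (-7, -4)); squared distance = 25

Compute all C(5, 2) = 10 pairwise squared distances (x_i − x_j)² + (y_i − y_j)². The minimum is 25, attained by the pair ((-4, 0), (-7, -4)).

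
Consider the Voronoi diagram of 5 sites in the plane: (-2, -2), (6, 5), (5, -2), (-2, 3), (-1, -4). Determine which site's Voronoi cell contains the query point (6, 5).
Nearest site = (6, 5)

The Voronoi cell of site s contains exactly those query points closer to s than to any other site. Compute squared distances from q = (6, 5) to each site:
  (6 − 6)² + (5 − 5)² = 0
  (5 − 6)² + (-2 − 5)² = 50
  (-2 − 6)² + (3 − 5)² = 68
  (-2 − 6)² + (-2 − 5)² = 113
  (-1 − 6)² + (-4 − 5)² = 130
Minimum is attained by (6, 5), so q lies in its Voronoi cell.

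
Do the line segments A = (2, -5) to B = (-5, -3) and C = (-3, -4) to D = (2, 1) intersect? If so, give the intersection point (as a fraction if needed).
Yes; intersection at (-8/3, -11/3) (t = 2/3 on AB, s = 1/15 on CD)

Parametrize AB as A + t(B − A) = (2 + -7 t, -5 + 2 t) and CD as C + s(D − C) = (-3 + 5 s, -4 + 5 s). Solve the linear system for (t, s). Determinant = 45 ≠ 0, so a unique intersection of the containing lines exists. Solution: t = 2/3, s = 1/15 — both in [0, 1], so the segments cross. Intersection point: (-8/3, -11/3).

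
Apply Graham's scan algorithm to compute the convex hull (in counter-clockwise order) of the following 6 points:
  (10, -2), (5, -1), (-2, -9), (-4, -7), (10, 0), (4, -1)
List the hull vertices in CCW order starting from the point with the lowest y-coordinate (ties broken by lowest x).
Hull (CCW) = [(-2, -9), (10, -2), (10, 0), (4, -1), (-4, -7)]

Graham scan procedure:
  1. Find the pivot p₀ = point with lowest y (tie → lowest x): (-2, -9).
  2. Sort the remaining points by polar angle around p₀.
  3. Walk through sorted points, maintaining a stack; pop the top while the last three entries make a non-left turn (cross product ≤ 0).
  4. Final stack is the convex hull in CCW order: (-2, -9), (10, -2), (10, 0), (4, -1), (-4, -7).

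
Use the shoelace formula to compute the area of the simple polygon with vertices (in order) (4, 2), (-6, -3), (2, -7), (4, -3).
Area = 45

Shoelace formula: Area = (1/2) |Σ_i (x_i · y_{i+1} − x_{i+1} · y_i)| (indices mod n). Compute each cross term:
  (4)(-3) − (-6)(2) = 0
  (-6)(-7) − (2)(-3) = 48
  (2)(-3) − (4)(-7) = 22
  (4)(2) − (4)(-3) = 20
Sum = 90, so (signed) Area = 90/2 = 45, |Area| = 45.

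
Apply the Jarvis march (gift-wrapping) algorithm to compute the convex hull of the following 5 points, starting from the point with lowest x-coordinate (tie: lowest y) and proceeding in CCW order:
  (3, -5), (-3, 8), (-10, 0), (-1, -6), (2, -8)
Hull (CCW) = [(-10, 0), (2, -8), (3, -5), (-3, 8)]

Jarvis march: at each step, from the current hull vertex p, select the next vertex q as the point such that every other point lies strictly to the left of (or on) the directed line p → q. (Equivalently: for every other point r, the cross product (q − p) × (r − p) ≥ 0.)
Starting point (lowest x, tie lowest y): (-10, 0). Wrap until returning to start. Resulting hull: (-10, 0), (2, -8), (3, -5), (-3, 8).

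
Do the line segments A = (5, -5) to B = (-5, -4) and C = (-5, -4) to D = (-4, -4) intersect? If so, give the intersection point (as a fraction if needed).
Yes; intersection at (-5, -4) (t = 1 on AB, s = 0 on CD)

Parametrize AB as A + t(B − A) = (5 + -10 t, -5 + 1 t) and CD as C + s(D − C) = (-5 + 1 s, -4 + 0 s). Solve the linear system for (t, s). Determinant = 1 ≠ 0, so a unique intersection of the containing lines exists. Solution: t = 1, s = 0 — both in [0, 1], so the segments cross. Intersection point: (-5, -4).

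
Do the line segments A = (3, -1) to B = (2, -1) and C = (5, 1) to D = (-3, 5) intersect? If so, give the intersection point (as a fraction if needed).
No (intersection of containing lines falls outside at least one segment)

Parametrize and solve: t = -6, s = -1/2. At least one of these is outside [0, 1], so the segments do not intersect.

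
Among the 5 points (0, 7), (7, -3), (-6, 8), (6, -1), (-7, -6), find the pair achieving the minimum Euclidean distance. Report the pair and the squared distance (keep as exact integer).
Pair = ((7, -3), (6, -1)); squared distance = 5

Compute all C(5, 2) = 10 pairwise squared distances (x_i − x_j)² + (y_i − y_j)². The minimum is 5, attained by the pair ((7, -3), (6, -1)).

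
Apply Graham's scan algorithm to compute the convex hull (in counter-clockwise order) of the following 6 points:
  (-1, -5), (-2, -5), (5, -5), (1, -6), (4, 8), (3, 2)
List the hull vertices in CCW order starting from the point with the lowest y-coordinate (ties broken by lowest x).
Hull (CCW) = [(1, -6), (5, -5), (4, 8), (-2, -5)]

Graham scan procedure:
  1. Find the pivot p₀ = point with lowest y (tie → lowest x): (1, -6).
  2. Sort the remaining points by polar angle around p₀.
  3. Walk through sorted points, maintaining a stack; pop the top while the last three entries make a non-left turn (cross product ≤ 0).
  4. Final stack is the convex hull in CCW order: (1, -6), (5, -5), (4, 8), (-2, -5).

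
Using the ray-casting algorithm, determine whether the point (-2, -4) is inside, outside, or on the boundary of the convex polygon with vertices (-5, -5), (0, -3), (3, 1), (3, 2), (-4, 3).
The point (-2, -4) lies strictly outside the polygon

Cast a horizontal ray to the right from the query point and count how many polygon edges it crosses (each edge strictly once or zero times, handled with the usual half-open convention). 
Parity of crossings → even ⇒ outside.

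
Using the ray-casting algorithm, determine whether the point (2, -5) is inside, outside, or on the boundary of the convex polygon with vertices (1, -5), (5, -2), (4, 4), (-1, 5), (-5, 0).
The point (2, -5) lies strictly outside the polygon

Cast a horizontal ray to the right from the query point and count how many polygon edges it crosses (each edge strictly once or zero times, handled with the usual half-open convention). 
Parity of crossings → even ⇒ outside.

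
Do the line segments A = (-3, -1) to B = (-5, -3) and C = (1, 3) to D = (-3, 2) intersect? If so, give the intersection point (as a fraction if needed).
No (intersection of containing lines falls outside at least one segment)

Parametrize and solve: t = -2, s = 0. At least one of these is outside [0, 1], so the segments do not intersect.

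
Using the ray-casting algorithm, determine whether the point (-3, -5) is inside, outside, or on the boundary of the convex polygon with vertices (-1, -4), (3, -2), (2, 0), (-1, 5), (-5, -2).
The point (-3, -5) lies strictly outside the polygon

Cast a horizontal ray to the right from the query point and count how many polygon edges it crosses (each edge strictly once or zero times, handled with the usual half-open convention). 
Parity of crossings → even ⇒ outside.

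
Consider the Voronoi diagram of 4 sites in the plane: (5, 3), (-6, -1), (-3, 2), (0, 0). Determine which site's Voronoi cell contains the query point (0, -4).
Nearest site = (0, 0)

The Voronoi cell of site s contains exactly those query points closer to s than to any other site. Compute squared distances from q = (0, -4) to each site:
  (0 − 0)² + (0 − -4)² = 16
  (-6 − 0)² + (-1 − -4)² = 45
  (-3 − 0)² + (2 − -4)² = 45
  (5 − 0)² + (3 − -4)² = 74
Minimum is attained by (0, 0), so q lies in its Voronoi cell.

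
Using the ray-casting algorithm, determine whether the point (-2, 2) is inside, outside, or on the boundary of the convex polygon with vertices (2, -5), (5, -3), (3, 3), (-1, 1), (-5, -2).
The point (-2, 2) lies strictly outside the polygon

Cast a horizontal ray to the right from the query point and count how many polygon edges it crosses (each edge strictly once or zero times, handled with the usual half-open convention). 
Parity of crossings → even ⇒ outside.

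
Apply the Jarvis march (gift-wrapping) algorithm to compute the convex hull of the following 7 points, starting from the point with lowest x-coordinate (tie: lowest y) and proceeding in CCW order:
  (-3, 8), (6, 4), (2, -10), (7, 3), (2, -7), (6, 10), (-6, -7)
Hull (CCW) = [(-6, -7), (2, -10), (7, 3), (6, 10), (-3, 8)]

Jarvis march: at each step, from the current hull vertex p, select the next vertex q as the point such that every other point lies strictly to the left of (or on) the directed line p → q. (Equivalently: for every other point r, the cross product (q − p) × (r − p) ≥ 0.)
Starting point (lowest x, tie lowest y): (-6, -7). Wrap until returning to start. Resulting hull: (-6, -7), (2, -10), (7, 3), (6, 10), (-3, 8).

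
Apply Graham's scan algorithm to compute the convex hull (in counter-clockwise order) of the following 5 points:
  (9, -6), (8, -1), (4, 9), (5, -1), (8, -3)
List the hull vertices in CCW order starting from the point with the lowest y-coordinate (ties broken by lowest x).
Hull (CCW) = [(9, -6), (8, -1), (4, 9), (5, -1)]

Graham scan procedure:
  1. Find the pivot p₀ = point with lowest y (tie → lowest x): (9, -6).
  2. Sort the remaining points by polar angle around p₀.
  3. Walk through sorted points, maintaining a stack; pop the top while the last three entries make a non-left turn (cross product ≤ 0).
  4. Final stack is the convex hull in CCW order: (9, -6), (8, -1), (4, 9), (5, -1).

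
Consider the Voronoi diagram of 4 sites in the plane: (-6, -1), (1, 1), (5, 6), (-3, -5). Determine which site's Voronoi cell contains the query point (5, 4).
Nearest site = (5, 6)

The Voronoi cell of site s contains exactly those query points closer to s than to any other site. Compute squared distances from q = (5, 4) to each site:
  (5 − 5)² + (6 − 4)² = 4
  (1 − 5)² + (1 − 4)² = 25
  (-3 − 5)² + (-5 − 4)² = 145
  (-6 − 5)² + (-1 − 4)² = 146
Minimum is attained by (5, 6), so q lies in its Voronoi cell.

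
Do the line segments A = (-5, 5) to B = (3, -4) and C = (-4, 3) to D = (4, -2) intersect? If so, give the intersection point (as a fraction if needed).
Yes; intersection at (-9/4, 61/32) (t = 11/32 on AB, s = 7/32 on CD)

Parametrize AB as A + t(B − A) = (-5 + 8 t, 5 + -9 t) and CD as C + s(D − C) = (-4 + 8 s, 3 + -5 s). Solve the linear system for (t, s). Determinant = -32 ≠ 0, so a unique intersection of the containing lines exists. Solution: t = 11/32, s = 7/32 — both in [0, 1], so the segments cross. Intersection point: (-9/4, 61/32).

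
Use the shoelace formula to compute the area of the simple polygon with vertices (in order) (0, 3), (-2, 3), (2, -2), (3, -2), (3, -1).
Area = 9

Shoelace formula: Area = (1/2) |Σ_i (x_i · y_{i+1} − x_{i+1} · y_i)| (indices mod n). Compute each cross term:
  (0)(3) − (-2)(3) = 6
  (-2)(-2) − (2)(3) = -2
  (2)(-2) − (3)(-2) = 2
  (3)(-1) − (3)(-2) = 3
  (3)(3) − (0)(-1) = 9
Sum = 18, so (signed) Area = 18/2 = 9, |Area| = 9.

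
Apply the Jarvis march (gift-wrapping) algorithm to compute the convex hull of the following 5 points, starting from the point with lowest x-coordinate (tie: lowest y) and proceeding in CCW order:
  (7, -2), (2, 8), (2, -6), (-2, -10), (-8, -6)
Hull (CCW) = [(-8, -6), (-2, -10), (7, -2), (2, 8)]

Jarvis march: at each step, from the current hull vertex p, select the next vertex q as the point such that every other point lies strictly to the left of (or on) the directed line p → q. (Equivalently: for every other point r, the cross product (q − p) × (r − p) ≥ 0.)
Starting point (lowest x, tie lowest y): (-8, -6). Wrap until returning to start. Resulting hull: (-8, -6), (-2, -10), (7, -2), (2, 8).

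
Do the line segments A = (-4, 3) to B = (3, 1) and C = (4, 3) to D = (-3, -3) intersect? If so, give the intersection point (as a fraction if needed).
Yes; intersection at (2, 9/7) (t = 6/7 on AB, s = 2/7 on CD)

Parametrize AB as A + t(B − A) = (-4 + 7 t, 3 + -2 t) and CD as C + s(D − C) = (4 + -7 s, 3 + -6 s). Solve the linear system for (t, s). Determinant = 56 ≠ 0, so a unique intersection of the containing lines exists. Solution: t = 6/7, s = 2/7 — both in [0, 1], so the segments cross. Intersection point: (2, 9/7).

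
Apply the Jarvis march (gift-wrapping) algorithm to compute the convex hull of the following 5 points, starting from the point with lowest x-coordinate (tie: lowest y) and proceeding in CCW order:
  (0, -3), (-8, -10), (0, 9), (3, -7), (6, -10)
Hull (CCW) = [(-8, -10), (6, -10), (0, 9)]

Jarvis march: at each step, from the current hull vertex p, select the next vertex q as the point such that every other point lies strictly to the left of (or on) the directed line p → q. (Equivalently: for every other point r, the cross product (q − p) × (r − p) ≥ 0.)
Starting point (lowest x, tie lowest y): (-8, -10). Wrap until returning to start. Resulting hull: (-8, -10), (6, -10), (0, 9).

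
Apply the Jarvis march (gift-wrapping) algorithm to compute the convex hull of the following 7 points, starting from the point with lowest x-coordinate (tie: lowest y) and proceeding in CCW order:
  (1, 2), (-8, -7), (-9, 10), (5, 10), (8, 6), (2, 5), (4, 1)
Hull (CCW) = [(-9, 10), (-8, -7), (4, 1), (8, 6), (5, 10)]

Jarvis march: at each step, from the current hull vertex p, select the next vertex q as the point such that every other point lies strictly to the left of (or on) the directed line p → q. (Equivalently: for every other point r, the cross product (q − p) × (r − p) ≥ 0.)
Starting point (lowest x, tie lowest y): (-9, 10). Wrap until returning to start. Resulting hull: (-9, 10), (-8, -7), (4, 1), (8, 6), (5, 10).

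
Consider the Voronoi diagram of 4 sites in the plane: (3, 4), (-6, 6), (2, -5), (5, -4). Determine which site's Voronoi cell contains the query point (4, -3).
Nearest site = (5, -4)

The Voronoi cell of site s contains exactly those query points closer to s than to any other site. Compute squared distances from q = (4, -3) to each site:
  (5 − 4)² + (-4 − -3)² = 2
  (2 − 4)² + (-5 − -3)² = 8
  (3 − 4)² + (4 − -3)² = 50
  (-6 − 4)² + (6 − -3)² = 181
Minimum is attained by (5, -4), so q lies in its Voronoi cell.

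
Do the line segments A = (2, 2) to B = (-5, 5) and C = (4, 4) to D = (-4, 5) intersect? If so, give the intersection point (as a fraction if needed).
No (intersection of containing lines falls outside at least one segment)

Parametrize and solve: t = 18/17, s = 20/17. At least one of these is outside [0, 1], so the segments do not intersect.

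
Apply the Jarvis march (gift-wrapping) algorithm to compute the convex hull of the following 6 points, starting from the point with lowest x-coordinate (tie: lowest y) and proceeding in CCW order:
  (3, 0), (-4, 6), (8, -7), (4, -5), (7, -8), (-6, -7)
Hull (CCW) = [(-6, -7), (7, -8), (8, -7), (3, 0), (-4, 6)]

Jarvis march: at each step, from the current hull vertex p, select the next vertex q as the point such that every other point lies strictly to the left of (or on) the directed line p → q. (Equivalently: for every other point r, the cross product (q − p) × (r − p) ≥ 0.)
Starting point (lowest x, tie lowest y): (-6, -7). Wrap until returning to start. Resulting hull: (-6, -7), (7, -8), (8, -7), (3, 0), (-4, 6).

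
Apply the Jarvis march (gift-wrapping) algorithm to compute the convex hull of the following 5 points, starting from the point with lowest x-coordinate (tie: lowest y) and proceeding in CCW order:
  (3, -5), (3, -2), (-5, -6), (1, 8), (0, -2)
Hull (CCW) = [(-5, -6), (3, -5), (3, -2), (1, 8)]

Jarvis march: at each step, from the current hull vertex p, select the next vertex q as the point such that every other point lies strictly to the left of (or on) the directed line p → q. (Equivalently: for every other point r, the cross product (q − p) × (r − p) ≥ 0.)
Starting point (lowest x, tie lowest y): (-5, -6). Wrap until returning to start. Resulting hull: (-5, -6), (3, -5), (3, -2), (1, 8).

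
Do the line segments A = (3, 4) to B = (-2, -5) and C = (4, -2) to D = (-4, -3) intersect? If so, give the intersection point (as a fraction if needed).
Yes; intersection at (-44/67, -173/67) (t = 49/67 on AB, s = 39/67 on CD)

Parametrize AB as A + t(B − A) = (3 + -5 t, 4 + -9 t) and CD as C + s(D − C) = (4 + -8 s, -2 + -1 s). Solve the linear system for (t, s). Determinant = 67 ≠ 0, so a unique intersection of the containing lines exists. Solution: t = 49/67, s = 39/67 — both in [0, 1], so the segments cross. Intersection point: (-44/67, -173/67).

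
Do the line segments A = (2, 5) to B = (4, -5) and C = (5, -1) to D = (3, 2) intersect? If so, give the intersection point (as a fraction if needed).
No (intersection of containing lines falls outside at least one segment)

Parametrize and solve: t = 3/14, s = 9/7. At least one of these is outside [0, 1], so the segments do not intersect.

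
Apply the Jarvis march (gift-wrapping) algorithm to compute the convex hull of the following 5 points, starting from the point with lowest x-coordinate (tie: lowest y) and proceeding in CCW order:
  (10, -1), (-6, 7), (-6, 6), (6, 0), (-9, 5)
Hull (CCW) = [(-9, 5), (6, 0), (10, -1), (-6, 7)]

Jarvis march: at each step, from the current hull vertex p, select the next vertex q as the point such that every other point lies strictly to the left of (or on) the directed line p → q. (Equivalently: for every other point r, the cross product (q − p) × (r − p) ≥ 0.)
Starting point (lowest x, tie lowest y): (-9, 5). Wrap until returning to start. Resulting hull: (-9, 5), (6, 0), (10, -1), (-6, 7).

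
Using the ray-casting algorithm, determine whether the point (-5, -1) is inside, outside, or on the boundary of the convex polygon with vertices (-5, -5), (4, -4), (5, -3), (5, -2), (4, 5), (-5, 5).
The point (-5, -1) lies on the polygon boundary

Boundary check: the query satisfies the collinearity and bounding-box conditions for some polygon edge, so it lies exactly on the boundary.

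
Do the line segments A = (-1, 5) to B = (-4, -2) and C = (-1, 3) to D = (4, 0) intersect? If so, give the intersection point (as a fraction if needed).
No (intersection of containing lines falls outside at least one segment)

Parametrize and solve: t = 5/22, s = -3/22. At least one of these is outside [0, 1], so the segments do not intersect.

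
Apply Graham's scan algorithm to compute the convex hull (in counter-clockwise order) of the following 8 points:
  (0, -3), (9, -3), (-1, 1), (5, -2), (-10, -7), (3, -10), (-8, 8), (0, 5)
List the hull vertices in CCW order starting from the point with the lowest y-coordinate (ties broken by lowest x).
Hull (CCW) = [(3, -10), (9, -3), (0, 5), (-8, 8), (-10, -7)]

Graham scan procedure:
  1. Find the pivot p₀ = point with lowest y (tie → lowest x): (3, -10).
  2. Sort the remaining points by polar angle around p₀.
  3. Walk through sorted points, maintaining a stack; pop the top while the last three entries make a non-left turn (cross product ≤ 0).
  4. Final stack is the convex hull in CCW order: (3, -10), (9, -3), (0, 5), (-8, 8), (-10, -7).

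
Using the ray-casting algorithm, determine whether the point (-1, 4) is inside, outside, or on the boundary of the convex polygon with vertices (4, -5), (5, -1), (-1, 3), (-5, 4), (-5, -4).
The point (-1, 4) lies strictly outside the polygon

Cast a horizontal ray to the right from the query point and count how many polygon edges it crosses (each edge strictly once or zero times, handled with the usual half-open convention). 
Parity of crossings → even ⇒ outside.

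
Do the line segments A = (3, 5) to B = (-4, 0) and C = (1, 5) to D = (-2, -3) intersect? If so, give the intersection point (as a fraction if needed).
Yes; intersection at (11/41, 125/41) (t = 16/41 on AB, s = 10/41 on CD)

Parametrize AB as A + t(B − A) = (3 + -7 t, 5 + -5 t) and CD as C + s(D − C) = (1 + -3 s, 5 + -8 s). Solve the linear system for (t, s). Determinant = -41 ≠ 0, so a unique intersection of the containing lines exists. Solution: t = 16/41, s = 10/41 — both in [0, 1], so the segments cross. Intersection point: (11/41, 125/41).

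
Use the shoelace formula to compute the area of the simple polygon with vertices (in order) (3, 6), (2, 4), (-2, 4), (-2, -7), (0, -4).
Area = 29

Shoelace formula: Area = (1/2) |Σ_i (x_i · y_{i+1} − x_{i+1} · y_i)| (indices mod n). Compute each cross term:
  (3)(4) − (2)(6) = 0
  (2)(4) − (-2)(4) = 16
  (-2)(-7) − (-2)(4) = 22
  (-2)(-4) − (0)(-7) = 8
  (0)(6) − (3)(-4) = 12
Sum = 58, so (signed) Area = 58/2 = 29, |Area| = 29.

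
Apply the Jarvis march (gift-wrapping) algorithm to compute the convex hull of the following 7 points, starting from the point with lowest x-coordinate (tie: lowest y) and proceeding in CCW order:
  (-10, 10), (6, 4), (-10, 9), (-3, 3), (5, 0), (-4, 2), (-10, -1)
Hull (CCW) = [(-10, -1), (5, 0), (6, 4), (-10, 10)]

Jarvis march: at each step, from the current hull vertex p, select the next vertex q as the point such that every other point lies strictly to the left of (or on) the directed line p → q. (Equivalently: for every other point r, the cross product (q − p) × (r − p) ≥ 0.)
Starting point (lowest x, tie lowest y): (-10, -1). Wrap until returning to start. Resulting hull: (-10, -1), (5, 0), (6, 4), (-10, 10).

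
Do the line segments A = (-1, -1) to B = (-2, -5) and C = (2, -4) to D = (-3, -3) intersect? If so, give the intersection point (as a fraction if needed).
Yes; intersection at (-11/7, -23/7) (t = 4/7 on AB, s = 5/7 on CD)

Parametrize AB as A + t(B − A) = (-1 + -1 t, -1 + -4 t) and CD as C + s(D − C) = (2 + -5 s, -4 + 1 s). Solve the linear system for (t, s). Determinant = 21 ≠ 0, so a unique intersection of the containing lines exists. Solution: t = 4/7, s = 5/7 — both in [0, 1], so the segments cross. Intersection point: (-11/7, -23/7).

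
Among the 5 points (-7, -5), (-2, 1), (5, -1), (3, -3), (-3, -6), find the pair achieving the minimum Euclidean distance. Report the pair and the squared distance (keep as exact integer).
Pair = ((5, -1), (3, -3)); squared distance = 8

Compute all C(5, 2) = 10 pairwise squared distances (x_i − x_j)² + (y_i − y_j)². The minimum is 8, attained by the pair ((5, -1), (3, -3)).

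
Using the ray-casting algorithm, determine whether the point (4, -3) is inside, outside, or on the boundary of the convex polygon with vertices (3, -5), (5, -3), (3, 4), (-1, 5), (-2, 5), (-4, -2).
The point (4, -3) lies strictly inside the polygon

Cast a horizontal ray to the right from the query point and count how many polygon edges it crosses (each edge strictly once or zero times, handled with the usual half-open convention). 
Parity of crossings → odd ⇒ inside.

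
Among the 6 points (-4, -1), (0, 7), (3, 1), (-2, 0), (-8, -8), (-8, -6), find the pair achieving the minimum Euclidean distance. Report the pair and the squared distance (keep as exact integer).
Pair = ((-8, -8), (-8, -6)); squared distance = 4

Compute all C(6, 2) = 15 pairwise squared distances (x_i − x_j)² + (y_i − y_j)². The minimum is 4, attained by the pair ((-8, -8), (-8, -6)).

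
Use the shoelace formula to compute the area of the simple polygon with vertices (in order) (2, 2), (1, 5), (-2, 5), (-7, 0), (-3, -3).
Area = 79/2

Shoelace formula: Area = (1/2) |Σ_i (x_i · y_{i+1} − x_{i+1} · y_i)| (indices mod n). Compute each cross term:
  (2)(5) − (1)(2) = 8
  (1)(5) − (-2)(5) = 15
  (-2)(0) − (-7)(5) = 35
  (-7)(-3) − (-3)(0) = 21
  (-3)(2) − (2)(-3) = 0
Sum = 79, so (signed) Area = 79/2 = 79/2, |Area| = 79/2.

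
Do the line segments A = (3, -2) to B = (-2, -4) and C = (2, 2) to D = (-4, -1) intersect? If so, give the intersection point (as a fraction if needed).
No (intersection of containing lines falls outside at least one segment)

Parametrize and solve: t = 9, s = 22/3. At least one of these is outside [0, 1], so the segments do not intersect.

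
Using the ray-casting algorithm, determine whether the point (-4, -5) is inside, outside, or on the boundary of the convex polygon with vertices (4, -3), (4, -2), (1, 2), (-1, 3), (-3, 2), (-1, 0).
The point (-4, -5) lies strictly outside the polygon

Cast a horizontal ray to the right from the query point and count how many polygon edges it crosses (each edge strictly once or zero times, handled with the usual half-open convention). 
Parity of crossings → even ⇒ outside.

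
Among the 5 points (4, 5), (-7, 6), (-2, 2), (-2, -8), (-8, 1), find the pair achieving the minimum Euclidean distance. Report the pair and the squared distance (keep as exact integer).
Pair = ((-7, 6), (-8, 1)); squared distance = 26

Compute all C(5, 2) = 10 pairwise squared distances (x_i − x_j)² + (y_i − y_j)². The minimum is 26, attained by the pair ((-7, 6), (-8, 1)).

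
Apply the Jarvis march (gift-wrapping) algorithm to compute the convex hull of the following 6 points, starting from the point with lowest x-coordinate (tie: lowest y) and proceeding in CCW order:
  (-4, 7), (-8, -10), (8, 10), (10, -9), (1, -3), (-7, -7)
Hull (CCW) = [(-8, -10), (10, -9), (8, 10), (-4, 7)]

Jarvis march: at each step, from the current hull vertex p, select the next vertex q as the point such that every other point lies strictly to the left of (or on) the directed line p → q. (Equivalently: for every other point r, the cross product (q − p) × (r − p) ≥ 0.)
Starting point (lowest x, tie lowest y): (-8, -10). Wrap until returning to start. Resulting hull: (-8, -10), (10, -9), (8, 10), (-4, 7).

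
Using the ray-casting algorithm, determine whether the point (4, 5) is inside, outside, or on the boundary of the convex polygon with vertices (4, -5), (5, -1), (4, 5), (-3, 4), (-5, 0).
The point (4, 5) lies on the polygon boundary

Boundary check: the query satisfies the collinearity and bounding-box conditions for some polygon edge, so it lies exactly on the boundary.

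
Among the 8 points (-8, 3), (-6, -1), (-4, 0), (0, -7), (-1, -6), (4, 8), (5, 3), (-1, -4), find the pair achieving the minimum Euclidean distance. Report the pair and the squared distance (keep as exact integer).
Pair = ((0, -7), (-1, -6)); squared distance = 2

Compute all C(8, 2) = 28 pairwise squared distances (x_i − x_j)² + (y_i − y_j)². The minimum is 2, attained by the pair ((0, -7), (-1, -6)).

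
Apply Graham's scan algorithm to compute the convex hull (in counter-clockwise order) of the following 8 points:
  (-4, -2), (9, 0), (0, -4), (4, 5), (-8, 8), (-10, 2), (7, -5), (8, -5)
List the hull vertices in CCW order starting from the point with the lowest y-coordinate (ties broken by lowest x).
Hull (CCW) = [(7, -5), (8, -5), (9, 0), (4, 5), (-8, 8), (-10, 2), (-4, -2), (0, -4)]

Graham scan procedure:
  1. Find the pivot p₀ = point with lowest y (tie → lowest x): (7, -5).
  2. Sort the remaining points by polar angle around p₀.
  3. Walk through sorted points, maintaining a stack; pop the top while the last three entries make a non-left turn (cross product ≤ 0).
  4. Final stack is the convex hull in CCW order: (7, -5), (8, -5), (9, 0), (4, 5), (-8, 8), (-10, 2), (-4, -2), (0, -4).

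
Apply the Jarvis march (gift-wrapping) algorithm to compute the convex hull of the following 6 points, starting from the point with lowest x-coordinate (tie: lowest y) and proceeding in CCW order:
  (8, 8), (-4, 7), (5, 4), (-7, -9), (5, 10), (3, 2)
Hull (CCW) = [(-7, -9), (5, 4), (8, 8), (5, 10), (-4, 7)]

Jarvis march: at each step, from the current hull vertex p, select the next vertex q as the point such that every other point lies strictly to the left of (or on) the directed line p → q. (Equivalently: for every other point r, the cross product (q − p) × (r − p) ≥ 0.)
Starting point (lowest x, tie lowest y): (-7, -9). Wrap until returning to start. Resulting hull: (-7, -9), (5, 4), (8, 8), (5, 10), (-4, 7).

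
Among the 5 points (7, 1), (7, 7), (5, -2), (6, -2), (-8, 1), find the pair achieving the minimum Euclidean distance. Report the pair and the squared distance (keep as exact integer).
Pair = ((5, -2), (6, -2)); squared distance = 1

Compute all C(5, 2) = 10 pairwise squared distances (x_i − x_j)² + (y_i − y_j)². The minimum is 1, attained by the pair ((5, -2), (6, -2)).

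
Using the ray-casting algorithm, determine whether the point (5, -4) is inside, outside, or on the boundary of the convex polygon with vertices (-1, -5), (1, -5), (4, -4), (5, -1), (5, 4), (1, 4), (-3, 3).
The point (5, -4) lies strictly outside the polygon

Cast a horizontal ray to the right from the query point and count how many polygon edges it crosses (each edge strictly once or zero times, handled with the usual half-open convention). 
Parity of crossings → even ⇒ outside.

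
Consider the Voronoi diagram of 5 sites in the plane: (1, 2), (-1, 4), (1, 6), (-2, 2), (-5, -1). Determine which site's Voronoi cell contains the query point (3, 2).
Nearest site = (1, 2)

The Voronoi cell of site s contains exactly those query points closer to s than to any other site. Compute squared distances from q = (3, 2) to each site:
  (1 − 3)² + (2 − 2)² = 4
  (-1 − 3)² + (4 − 2)² = 20
  (1 − 3)² + (6 − 2)² = 20
  (-2 − 3)² + (2 − 2)² = 25
  (-5 − 3)² + (-1 − 2)² = 73
Minimum is attained by (1, 2), so q lies in its Voronoi cell.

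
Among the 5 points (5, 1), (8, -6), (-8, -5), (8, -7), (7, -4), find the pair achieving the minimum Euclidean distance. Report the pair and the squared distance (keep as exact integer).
Pair = ((8, -6), (8, -7)); squared distance = 1

Compute all C(5, 2) = 10 pairwise squared distances (x_i − x_j)² + (y_i − y_j)². The minimum is 1, attained by the pair ((8, -6), (8, -7)).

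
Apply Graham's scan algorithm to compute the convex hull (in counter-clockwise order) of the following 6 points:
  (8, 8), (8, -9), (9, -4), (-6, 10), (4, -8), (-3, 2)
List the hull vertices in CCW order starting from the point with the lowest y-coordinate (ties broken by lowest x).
Hull (CCW) = [(8, -9), (9, -4), (8, 8), (-6, 10), (-3, 2), (4, -8)]

Graham scan procedure:
  1. Find the pivot p₀ = point with lowest y (tie → lowest x): (8, -9).
  2. Sort the remaining points by polar angle around p₀.
  3. Walk through sorted points, maintaining a stack; pop the top while the last three entries make a non-left turn (cross product ≤ 0).
  4. Final stack is the convex hull in CCW order: (8, -9), (9, -4), (8, 8), (-6, 10), (-3, 2), (4, -8).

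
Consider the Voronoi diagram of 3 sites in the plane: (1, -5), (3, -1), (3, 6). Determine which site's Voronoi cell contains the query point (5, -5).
Nearest site = (1, -5)

The Voronoi cell of site s contains exactly those query points closer to s than to any other site. Compute squared distances from q = (5, -5) to each site:
  (1 − 5)² + (-5 − -5)² = 16
  (3 − 5)² + (-1 − -5)² = 20
  (3 − 5)² + (6 − -5)² = 125
Minimum is attained by (1, -5), so q lies in its Voronoi cell.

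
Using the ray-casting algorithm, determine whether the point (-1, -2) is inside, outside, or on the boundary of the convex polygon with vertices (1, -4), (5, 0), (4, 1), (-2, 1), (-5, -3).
The point (-1, -2) lies strictly inside the polygon

Cast a horizontal ray to the right from the query point and count how many polygon edges it crosses (each edge strictly once or zero times, handled with the usual half-open convention). 
Parity of crossings → odd ⇒ inside.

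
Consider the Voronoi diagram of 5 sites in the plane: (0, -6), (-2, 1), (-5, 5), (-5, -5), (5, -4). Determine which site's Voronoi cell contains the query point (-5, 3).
Nearest site = (-5, 5)

The Voronoi cell of site s contains exactly those query points closer to s than to any other site. Compute squared distances from q = (-5, 3) to each site:
  (-5 − -5)² + (5 − 3)² = 4
  (-2 − -5)² + (1 − 3)² = 13
  (-5 − -5)² + (-5 − 3)² = 64
  (0 − -5)² + (-6 − 3)² = 106
  (5 − -5)² + (-4 − 3)² = 149
Minimum is attained by (-5, 5), so q lies in its Voronoi cell.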